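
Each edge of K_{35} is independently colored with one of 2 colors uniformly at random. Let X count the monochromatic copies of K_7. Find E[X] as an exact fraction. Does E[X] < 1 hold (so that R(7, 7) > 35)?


E[X] = C(35, 7) · 2^{1 − 21} = 6724520 · 2^{−20} = 6724520/1048576.
As a reduced fraction: E[X] = 840565/131072 ≈ 6.4130.
Is E[X] < 1? NO.
Since E[X] ≥ 1, the first-moment bound is inconclusive at n = 35; it does NOT by itself certify R(7, 7) > 35.

E[X] = 840565/131072 ≈ 6.4130; E[X] ≥ 1; first-moment method inconclusive here.


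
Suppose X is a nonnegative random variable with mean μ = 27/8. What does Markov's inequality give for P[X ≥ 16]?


μ = E[X] = 27/8, a = 16.
Markov: P[X ≥ 16] ≤ μ/a = (27/8)/16 = 27/128.
Numerically: ≈ 0.210938.
(Since a = 16 > μ = 3.375000, the bound 27/128 is < 1 and informative.)

P[X ≥ 16] ≤ 27/128 ≈ 0.210938.


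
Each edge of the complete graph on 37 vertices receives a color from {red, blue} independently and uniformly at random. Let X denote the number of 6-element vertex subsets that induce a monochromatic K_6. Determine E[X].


Let X = Σ_S X_S over the C(37, 6) = 2324784 subsets S of size 6, where X_S = 1 if the K_6 on S is monochromatic.
For a fixed S, the K_6 on S has C(6, 2) = 15 edges. P[all 15 edges red] = (1/2)^15, and likewise for blue, so P[monochromatic] = 2·(1/2)^15 = 2^{1 − 15} = 1/16384.
Summing: E[X] = C(37, 6) · 2^{1 − 15} = 2324784 · 1/16384 = 145299/1024.
Numerically: E[X] ≈ 141.893555.

E[X] = C(37,6)·2^(1−C(6,2)) = 145299/1024 ≈ 141.893555.


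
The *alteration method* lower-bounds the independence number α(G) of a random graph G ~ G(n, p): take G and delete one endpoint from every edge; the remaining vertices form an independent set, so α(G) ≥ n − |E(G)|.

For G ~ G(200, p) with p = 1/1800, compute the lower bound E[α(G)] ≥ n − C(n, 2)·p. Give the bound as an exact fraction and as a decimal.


E[|E(G)|] = C(200, 2)·p = 19900 · (1/1800) = 199/18.
E[α(G)] ≥ n − E[|E(G)|] = 200 − 199/18 = 3401/18.
Numerically: ≈ 188.9444.
(This is only a lower bound; the true E[α(G)] may be larger.)

E[α(G)] ≥ 3401/18 ≈ 188.9444.


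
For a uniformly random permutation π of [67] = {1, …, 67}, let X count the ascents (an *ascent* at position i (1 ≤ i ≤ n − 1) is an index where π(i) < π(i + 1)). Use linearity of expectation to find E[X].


Write X = Σ X_I over i = 1, …, 66, with X_I the indicator of one ascent.
There are 66 indicators.
For each fixed i, the pair (π(i), π(i+1)) is a uniformly random ordered pair of distinct values from {1, …, 67}; by symmetry P[π(i) < π(i+1)] = 1/2.
By linearity: E[X] = 66 · (1/2) = (67 − 1) · (1/2) = 33 ≈ 33.0000.

E[X] = 33 = 33.0000.


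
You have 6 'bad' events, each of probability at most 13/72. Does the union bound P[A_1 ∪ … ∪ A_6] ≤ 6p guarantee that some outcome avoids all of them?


Union bound: P[∪_{i=1}^{6} A_i] ≤ Σ_i P[A_i] ≤ 6·p = 6·(13/72) = 13/12.
Numerically: 13/12 ≈ 1.083.
Is 13/12 < 1? NO.
Since the bound 13/12 is ≥ 1, the union bound is uninformative here; it does NOT by itself certify existence.

6·p = 13/12 ≈ 1.083; existence NOT certified by the union bound.


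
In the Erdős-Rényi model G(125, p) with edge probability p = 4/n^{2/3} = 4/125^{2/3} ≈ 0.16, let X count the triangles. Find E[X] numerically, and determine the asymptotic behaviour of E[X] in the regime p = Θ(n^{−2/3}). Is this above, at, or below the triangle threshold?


Number of potential triangles: C(125, 3) = 317750.
Each occurs with probability p³ ≈ (0.16)³ ≈ 4.09600000e-03.
By linearity: E[X] = C(125, 3)·p³ ≈ 317750 · 4.09600000e-03 ≈ 1301.504000.
Since α = 2/3 < 1, p = c/n^{2/3} ≫ 1/n is above the triangle threshold p ~ 1/n. Asymptotically E[X] ~ (c³/6)·n^{3(1−α)} = (4³/6)·n^{1} → ∞; triangles are abundant w.h.p.

E[X] ≈ 1301.504000; in regime p = Θ(1/n^{2/3}) E[X] diverges (above the triangle threshold p ~ 1/n).


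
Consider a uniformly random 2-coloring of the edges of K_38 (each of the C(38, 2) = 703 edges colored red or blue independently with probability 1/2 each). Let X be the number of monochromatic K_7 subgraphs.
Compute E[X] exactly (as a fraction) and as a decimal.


Let X = Σ_S X_S over the C(38, 7) = 12620256 subsets S of size 7, where X_S = 1 if the K_7 on S is monochromatic.
For a fixed S, the K_7 on S has C(7, 2) = 21 edges. P[all 21 edges red] = (1/2)^21, and likewise for blue, so P[monochromatic] = 2·(1/2)^21 = 2^{1 − 21} = 1/1048576.
By linearity: E[X] = C(38, 7) · 2^{1 − 21} = 12620256 · 1/1048576 = 394383/32768.
Numerically: E[X] ≈ 12.03561.

E[X] = C(38,7)·2^(1−C(7,2)) = 394383/32768 ≈ 12.03561.


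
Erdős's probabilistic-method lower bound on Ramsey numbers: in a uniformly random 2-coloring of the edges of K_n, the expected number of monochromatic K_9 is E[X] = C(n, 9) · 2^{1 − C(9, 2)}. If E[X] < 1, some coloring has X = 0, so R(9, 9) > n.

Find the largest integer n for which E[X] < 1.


We need C(n, 9) · 2^{1 − 36} < 1, i.e. C(n, 9) < 2^{36 − 1} = 34359738368.
Check values of n near the boundary:
  n = 59: C(59, 9) = 12565671261; 12565671261 < 34359738368? YES
  n = 60: C(60, 9) = 14783142660; 14783142660 < 34359738368? YES
  n = 61: C(61, 9) = 17341763505; 17341763505 < 34359738368? YES
  n = 62: C(62, 9) = 20286591270; 20286591270 < 34359738368? YES
  n = 63: C(63, 9) = 23667689815; 23667689815 < 34359738368? YES
  n = 64: C(64, 9) = 27540584512; 27540584512 < 34359738368? YES
  n = 65: C(65, 9) = 31966749880; 31966749880 < 34359738368? YES
  n = 66: C(66, 9) = 37014131440; 37014131440 < 34359738368? NO
  n = 67: C(67, 9) = 42757703560; 42757703560 < 34359738368? NO
The largest n with C(n, 9) < 34359738368 is n = 65 (where E[X] = 3995843735/4294967296 ≈ 0.93035). Hence R(9, 9) > 65, i.e. R(9, 9) ≥ 66.

Largest n = 65; hence R(9, 9) > 65.


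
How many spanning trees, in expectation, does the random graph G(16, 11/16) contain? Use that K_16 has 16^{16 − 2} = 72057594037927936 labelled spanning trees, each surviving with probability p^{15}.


K_16 has 16^{16 − 2} = 72057594037927936 labelled spanning trees.
For each such spanning tree H, let X_H = 1 if all 15 edges of H are present in G. Then P[X_H = 1] = p^{15} = (11/16)^{15} = 4177248169415651/1152921504606846976.
Summing the indicators: E[X] = Σ_H E[X_H] = 72057594037927936 · p^{15} = 72057594037927936 · 4177248169415651/1152921504606846976 = 4177248169415651/16.
Numerically: E[X] ≈ 2.61078e+14.

E[X] = 72057594037927936 · (11/16)^{15} = 4177248169415651/16 ≈ 2.61078e+14.


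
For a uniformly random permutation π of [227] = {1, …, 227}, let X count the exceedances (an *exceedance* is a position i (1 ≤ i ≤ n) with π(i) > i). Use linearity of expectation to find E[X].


Write X = Σ_{i=1}^{227} X_i, where X_i = 1_{π(i) > i}.
For each fixed i, π(i) is uniform over {1, …, 227} (marginal of a uniform permutation), so P[π(i) > i] = (n − i)/n. Summing: Σ_{i=1}^{227} (n − i)/n = (0 + 1 + … + 226)/227 = 227(227 − 1)/(2·227) = (227 − 1)/2.
Hence E[X] = Σ_{i=1}^{227} (227 − i)/227 = 113 ≈ 113.000000.

E[X] = 113 = 113.000000.


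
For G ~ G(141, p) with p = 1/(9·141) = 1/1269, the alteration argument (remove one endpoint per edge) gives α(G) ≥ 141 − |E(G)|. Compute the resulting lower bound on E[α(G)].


E[|E(G)|] = C(141, 2)·p = 9870 · (1/1269) = 70/9.
E[α(G)] ≥ n − E[|E(G)|] = 141 − 70/9 = 1199/9.
Numerically: ≈ 133.222222.
(This is only a lower bound; the true E[α(G)] may be larger.)

E[α(G)] ≥ 1199/9 ≈ 133.222222.


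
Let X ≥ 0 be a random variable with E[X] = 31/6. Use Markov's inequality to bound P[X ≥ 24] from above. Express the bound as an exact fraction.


μ = E[X] = 31/6, a = 24.
Markov: P[X ≥ 24] ≤ μ/a = (31/6)/24 = 31/144.
Numerically: ≈ 0.215278.
(Since a = 24 > μ = 5.166667, the bound 31/144 is < 1 and informative.)

P[X ≥ 24] ≤ 31/144 ≈ 0.215278.


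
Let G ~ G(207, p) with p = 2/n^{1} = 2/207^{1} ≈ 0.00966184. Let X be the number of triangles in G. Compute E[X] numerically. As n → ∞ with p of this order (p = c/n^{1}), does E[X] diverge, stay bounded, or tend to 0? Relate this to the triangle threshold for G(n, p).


Number of potential triangles: C(207, 3) = 1456935.
Each occurs with probability p³ ≈ (0.00966184)³ ≈ 9.01942706e-07.
By linearity: E[X] = C(207, 3)·p³ ≈ 1456935 · 9.01942706e-07 ≈ 1.314072.
Here α = 1, so p = 2/n is exactly at the triangle threshold p ~ 1/n. Asymptotically E[X] → c³/6 = 2³/6 = 4/3 ≈ 1.333333, a bounded constant. In this regime the triangle count is asymptotically Poisson(c³/6).

E[X] ≈ 1.314072; in regime p = Θ(1/n^{1}) E[X] stays bounded (at the triangle threshold p ~ 1/n).


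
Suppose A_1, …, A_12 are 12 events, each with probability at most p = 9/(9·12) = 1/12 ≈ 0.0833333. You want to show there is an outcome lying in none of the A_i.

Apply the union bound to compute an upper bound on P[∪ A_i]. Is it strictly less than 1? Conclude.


Union bound: P[∪_{i=1}^{12} A_i] ≤ Σ_i P[A_i] ≤ 12·p = 12·(1/12) = 1.
Numerically: 1 ≈ 1.0000000.
Is 1 < 1? NO.
Since the bound 1 is ≥ 1, the union bound is uninformative here; it does NOT by itself certify existence.

12·p = 1 ≈ 1.0000000; existence NOT certified by the union bound.


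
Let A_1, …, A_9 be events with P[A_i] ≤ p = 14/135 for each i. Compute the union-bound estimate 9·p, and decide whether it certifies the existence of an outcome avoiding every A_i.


Union bound: P[∪_{i=1}^{9} A_i] ≤ Σ_i P[A_i] ≤ 9·p = 9·(14/135) = 14/15.
Numerically: 14/15 ≈ 0.933333.
Is 14/15 < 1? YES.
Since P[∪ A_i] ≤ 14/15 < 1, the complement has P[∩ A_i^c] ≥ 1 − 14/15 = 1/15 > 0, so some outcome avoids every A_i.

9·p = 14/15 ≈ 0.933333; existence CERTIFIED by the union bound.


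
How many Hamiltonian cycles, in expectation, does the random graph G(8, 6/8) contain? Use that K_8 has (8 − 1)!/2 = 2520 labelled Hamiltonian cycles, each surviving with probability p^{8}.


K_8 has (8 − 1)!/2 = 2520 labelled Hamiltonian cycles.
For each such Hamiltonian cycle H, let X_H = 1 if all 8 edges of H are present in G. Then P[X_H = 1] = p^{8} = (3/4)^{8} = 6561/65536.
Summing the indicators: E[X] = Σ_H E[X_H] = 2520 · p^{8} = 2520 · 6561/65536 = 2066715/8192.
Numerically: E[X] ≈ 252.28.

E[X] = 2520 · (3/4)^{8} = 2066715/8192 ≈ 252.28.


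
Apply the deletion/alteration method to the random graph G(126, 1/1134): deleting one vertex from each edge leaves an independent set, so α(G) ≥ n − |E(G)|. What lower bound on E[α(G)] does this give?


E[|E(G)|] = C(126, 2)·p = 7875 · (1/1134) = 125/18.
E[α(G)] ≥ n − E[|E(G)|] = 126 − 125/18 = 2143/18.
Numerically: ≈ 119.0556.
(This is only a lower bound; the true E[α(G)] may be larger.)

E[α(G)] ≥ 2143/18 ≈ 119.0556.


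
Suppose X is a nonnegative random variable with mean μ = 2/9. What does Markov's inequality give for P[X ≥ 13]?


μ = E[X] = 2/9, a = 13.
Markov: P[X ≥ 13] ≤ μ/a = (2/9)/13 = 2/117.
Numerically: ≈ 0.017.
(Since a = 13 > μ = 0.222, the bound 2/117 is < 1 and informative.)

P[X ≥ 13] ≤ 2/117 ≈ 0.017.


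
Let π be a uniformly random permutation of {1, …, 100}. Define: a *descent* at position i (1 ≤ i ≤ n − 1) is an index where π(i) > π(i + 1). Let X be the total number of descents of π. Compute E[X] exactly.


Write X = Σ X_I over i = 1, …, 99, with X_I the indicator of one descent.
There are 99 indicators.
For each fixed i, the pair (π(i), π(i+1)) is a uniformly random ordered pair of distinct values from {1, …, 100}; by symmetry P[π(i) > π(i+1)] = 1/2.
By linearity: E[X] = 99 · (1/2) = (100 − 1) · (1/2) = 99/2 ≈ 49.500000.

E[X] = 99/2 = 49.500000.


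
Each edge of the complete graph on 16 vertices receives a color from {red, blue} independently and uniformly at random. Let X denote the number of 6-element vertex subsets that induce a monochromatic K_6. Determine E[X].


Let X = Σ_S X_S over the C(16, 6) = 8008 subsets S of size 6, where X_S = 1 if the K_6 on S is monochromatic.
For a fixed S, the K_6 on S has C(6, 2) = 15 edges. P[all 15 edges red] = (1/2)^15, and likewise for blue, so P[monochromatic] = 2·(1/2)^15 = 2^{1 − 15} = 1/16384.
By linearity: E[X] = C(16, 6) · 2^{1 − 15} = 8008 · 1/16384 = 1001/2048.
Numerically: E[X] ≈ 0.489.

E[X] = C(16,6)·2^(1−C(6,2)) = 1001/2048 ≈ 0.489.


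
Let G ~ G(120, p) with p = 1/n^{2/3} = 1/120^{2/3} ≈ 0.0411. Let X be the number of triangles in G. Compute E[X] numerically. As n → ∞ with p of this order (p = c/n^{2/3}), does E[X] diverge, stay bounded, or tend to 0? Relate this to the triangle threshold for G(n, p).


Number of potential triangles: C(120, 3) = 280840.
Each occurs with probability p³ ≈ (0.0411)³ ≈ 6.94444e-05.
By linearity: E[X] = C(120, 3)·p³ ≈ 280840 · 6.94444e-05 ≈ 19.503.
Since α = 2/3 < 1, p = c/n^{2/3} ≫ 1/n is above the triangle threshold p ~ 1/n. Asymptotically E[X] ~ (c³/6)·n^{3(1−α)} = (1³/6)·n^{1} → ∞; triangles are abundant w.h.p.

E[X] ≈ 19.503; in regime p = Θ(1/n^{2/3}) E[X] diverges (above the triangle threshold p ~ 1/n).


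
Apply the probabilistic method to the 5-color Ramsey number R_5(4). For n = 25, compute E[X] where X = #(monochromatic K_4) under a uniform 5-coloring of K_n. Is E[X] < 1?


E[X] = C(25, 4) · 5^{1 − 6} = 12650 · 5^{−5} = 12650/3125.
As a reduced fraction: E[X] = 506/125 ≈ 4.0480000.
Is E[X] < 1? NO.
Since E[X] ≥ 1, the first-moment bound is inconclusive at n = 25; it does NOT by itself certify R_5(4) > 25.

E[X] = 506/125 ≈ 4.0480000; E[X] ≥ 1; first-moment method inconclusive here.


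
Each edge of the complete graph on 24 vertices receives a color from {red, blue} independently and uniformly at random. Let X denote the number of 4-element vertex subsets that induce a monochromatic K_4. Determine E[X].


Let X = Σ_S X_S over the C(24, 4) = 10626 subsets S of size 4, where X_S = 1 if the K_4 on S is monochromatic.
For a fixed S, the K_4 on S has C(4, 2) = 6 edges. P[all 6 edges red] = (1/2)^6, and likewise for blue, so P[monochromatic] = 2·(1/2)^6 = 2^{1 − 6} = 1/32.
By linearity of expectation: E[X] = C(24, 4) · 2^{1 − 6} = 10626 · 1/32 = 5313/16.
Numerically: E[X] ≈ 332.0625.

E[X] = C(24,4)·2^(1−C(4,2)) = 5313/16 ≈ 332.0625.


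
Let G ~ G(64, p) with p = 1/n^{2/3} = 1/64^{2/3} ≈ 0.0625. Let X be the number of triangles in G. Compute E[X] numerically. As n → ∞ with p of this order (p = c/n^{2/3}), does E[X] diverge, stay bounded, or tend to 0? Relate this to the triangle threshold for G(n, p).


Number of potential triangles: C(64, 3) = 41664.
Each occurs with probability p³ ≈ (0.0625)³ ≈ 2.441406e-04.
By linearity: E[X] = C(64, 3)·p³ ≈ 41664 · 2.441406e-04 ≈ 10.1719.
Since α = 2/3 < 1, p = c/n^{2/3} ≫ 1/n is above the triangle threshold p ~ 1/n. Asymptotically E[X] ~ (c³/6)·n^{3(1−α)} = (1³/6)·n^{1} → ∞; triangles are abundant w.h.p.

E[X] ≈ 10.1719; in regime p = Θ(1/n^{2/3}) E[X] diverges (above the triangle threshold p ~ 1/n).


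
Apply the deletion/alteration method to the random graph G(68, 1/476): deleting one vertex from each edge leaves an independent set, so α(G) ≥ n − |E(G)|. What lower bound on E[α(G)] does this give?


E[|E(G)|] = C(68, 2)·p = 2278 · (1/476) = 67/14.
E[α(G)] ≥ n − E[|E(G)|] = 68 − 67/14 = 885/14.
Numerically: ≈ 63.214.
(This is only a lower bound; the true E[α(G)] may be larger.)

E[α(G)] ≥ 885/14 ≈ 63.214.


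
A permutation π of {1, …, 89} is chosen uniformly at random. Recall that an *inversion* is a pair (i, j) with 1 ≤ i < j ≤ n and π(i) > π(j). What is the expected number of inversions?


Write X = Σ X_I over the C(89, 2) = 3916 pairs i < j, with X_I the indicator of one inversion.
There are 3916 indicators.
For each fixed pair i < j, the values π(i) and π(j) are two distinct elements of {1, …, 89} in uniformly random order; by symmetry P[π(i) > π(j)] = 1/2.
By linearity: E[X] = 3916 · (1/2) = C(89, 2) · (1/2) = 3916/2 = 1958 ≈ 1958.0000.

E[X] = 1958 = 1958.0000.


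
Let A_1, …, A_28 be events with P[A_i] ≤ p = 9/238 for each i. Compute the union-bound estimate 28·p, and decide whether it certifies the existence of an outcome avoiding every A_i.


Union bound: P[∪_{i=1}^{28} A_i] ≤ Σ_i P[A_i] ≤ 28·p = 28·(9/238) = 18/17.
Numerically: 18/17 ≈ 1.0588235.
Is 18/17 < 1? NO.
Since the bound 18/17 is ≥ 1, the union bound is uninformative here; it does NOT by itself certify existence.

28·p = 18/17 ≈ 1.0588235; existence NOT certified by the union bound.


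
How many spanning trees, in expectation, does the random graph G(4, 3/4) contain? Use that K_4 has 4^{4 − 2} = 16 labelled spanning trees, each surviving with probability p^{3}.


K_4 has 4^{4 − 2} = 16 labelled spanning trees.
For each such spanning tree H, let X_H = 1 if all 3 edges of H are present in G. Then P[X_H = 1] = p^{3} = (3/4)^{3} = 27/64.
By linearity: E[X] = Σ_H E[X_H] = 16 · p^{3} = 16 · 27/64 = 27/4.
Numerically: E[X] ≈ 6.75.

E[X] = 16 · (3/4)^{3} = 27/4 ≈ 6.75.


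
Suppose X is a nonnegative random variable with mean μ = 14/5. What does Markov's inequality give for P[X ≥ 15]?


μ = E[X] = 14/5, a = 15.
Markov: P[X ≥ 15] ≤ μ/a = (14/5)/15 = 14/75.
Numerically: ≈ 0.187.
(Since a = 15 > μ = 2.800, the bound 14/75 is < 1 and informative.)

P[X ≥ 15] ≤ 14/75 ≈ 0.187.


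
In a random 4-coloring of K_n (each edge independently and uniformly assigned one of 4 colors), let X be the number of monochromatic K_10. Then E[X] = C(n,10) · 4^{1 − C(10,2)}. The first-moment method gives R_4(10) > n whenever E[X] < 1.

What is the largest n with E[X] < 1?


We need C(n, 10) · 4^{1 − 45} < 1, i.e. C(n, 10) < 4^{45 − 1} = 309485009821345068724781056.
Check values of n near the boundary:
  n = 2019: C(2019, 10) = 303322949179835278009229628; 303322949179835278009229628 < 309485009821345068724781056? YES
  n = 2020: C(2020, 10) = 304832018578739931133653656; 304832018578739931133653656 < 309485009821345068724781056? YES
  n = 2021: C(2021, 10) = 306347841644770462864800616; 306347841644770462864800616 < 309485009821345068724781056? YES
  n = 2022: C(2022, 10) = 307870445231474093395937796; 307870445231474093395937796 < 309485009821345068724781056? YES
  n = 2023: C(2023, 10) = 309399856285778485315440716; 309399856285778485315440716 < 309485009821345068724781056? YES
  n = 2024: C(2024, 10) = 310936101848269937576192656; 310936101848269937576192656 < 309485009821345068724781056? NO
The largest n with C(n, 10) < 309485009821345068724781056 is n = 2023 (where E[X] = 77349964071444621328860179/77371252455336267181195264 ≈ 0.9997). Hence R_4(10) > 2023, i.e. R_4(10) ≥ 2024.

Largest n = 2023; hence R_4(10) > 2023.


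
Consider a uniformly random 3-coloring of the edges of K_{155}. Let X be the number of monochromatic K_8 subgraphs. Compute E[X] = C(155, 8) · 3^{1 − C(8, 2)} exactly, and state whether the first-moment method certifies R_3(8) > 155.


E[X] = C(155, 8) · 3^{1 − 28} = 6876747915675 · 3^{−27} = 6876747915675/7625597484987.
As a reduced fraction: E[X] = 2292249305225/2541865828329 ≈ 0.90180.
Is E[X] < 1? YES.
Since E[X] < 1, there exists a 3-coloring of K_{155} with no monochromatic K_8; hence R_3(8) > 155.

E[X] = 2292249305225/2541865828329 ≈ 0.90180; E[X] < 1, so R_3(8) > 155.


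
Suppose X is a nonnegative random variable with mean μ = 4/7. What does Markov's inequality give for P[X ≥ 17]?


μ = E[X] = 4/7, a = 17.
Markov: P[X ≥ 17] ≤ μ/a = (4/7)/17 = 4/119.
Numerically: ≈ 0.03361.
(Since a = 17 > μ = 0.57143, the bound 4/119 is < 1 and informative.)

P[X ≥ 17] ≤ 4/119 ≈ 0.03361.


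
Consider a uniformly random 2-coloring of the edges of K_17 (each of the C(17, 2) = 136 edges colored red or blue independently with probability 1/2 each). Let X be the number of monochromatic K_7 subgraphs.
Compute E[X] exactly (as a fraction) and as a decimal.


Let X = Σ_S X_S over the C(17, 7) = 19448 subsets S of size 7, where X_S = 1 if the K_7 on S is monochromatic.
For a fixed S, the K_7 on S has C(7, 2) = 21 edges. P[all 21 edges red] = (1/2)^21, and likewise for blue, so P[monochromatic] = 2·(1/2)^21 = 2^{1 − 21} = 1/1048576.
Summing: E[X] = C(17, 7) · 2^{1 − 21} = 19448 · 1/1048576 = 2431/131072.
Numerically: E[X] ≈ 0.0185.

E[X] = C(17,7)·2^(1−C(7,2)) = 2431/131072 ≈ 0.0185.


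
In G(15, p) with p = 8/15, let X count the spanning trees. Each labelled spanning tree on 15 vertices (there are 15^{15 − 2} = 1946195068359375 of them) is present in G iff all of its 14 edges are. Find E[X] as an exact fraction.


K_15 has 15^{15 − 2} = 1946195068359375 labelled spanning trees.
For each such spanning tree H, let X_H = 1 if all 14 edges of H are present in G. Then P[X_H = 1] = p^{14} = (8/15)^{14} = 4398046511104/29192926025390625.
By linearity of expectation: E[X] = Σ_H E[X_H] = 1946195068359375 · p^{14} = 1946195068359375 · 4398046511104/29192926025390625 = 4398046511104/15.
Numerically: E[X] ≈ 2.932e+11.

E[X] = 1946195068359375 · (8/15)^{14} = 4398046511104/15 ≈ 2.932e+11.


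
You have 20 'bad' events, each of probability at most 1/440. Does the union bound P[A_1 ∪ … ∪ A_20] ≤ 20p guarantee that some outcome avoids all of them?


Union bound: P[∪_{i=1}^{20} A_i] ≤ Σ_i P[A_i] ≤ 20·p = 20·(1/440) = 1/22.
Numerically: 1/22 ≈ 0.045.
Is 1/22 < 1? YES.
Since P[∪ A_i] ≤ 1/22 < 1, the complement has P[∩ A_i^c] ≥ 1 − 1/22 = 21/22 > 0, so some outcome avoids every A_i.

20·p = 1/22 ≈ 0.045; existence CERTIFIED by the union bound.


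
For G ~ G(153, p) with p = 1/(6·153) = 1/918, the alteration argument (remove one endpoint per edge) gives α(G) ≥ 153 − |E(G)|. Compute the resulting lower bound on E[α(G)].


E[|E(G)|] = C(153, 2)·p = 11628 · (1/918) = 38/3.
E[α(G)] ≥ n − E[|E(G)|] = 153 − 38/3 = 421/3.
Numerically: ≈ 140.3333.
(This is only a lower bound; the true E[α(G)] may be larger.)

E[α(G)] ≥ 421/3 ≈ 140.3333.


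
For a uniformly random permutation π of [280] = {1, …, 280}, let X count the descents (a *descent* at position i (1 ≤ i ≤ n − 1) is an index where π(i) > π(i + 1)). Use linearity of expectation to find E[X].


Write X = Σ X_I over i = 1, …, 279, with X_I the indicator of one descent.
There are 279 indicators.
For each fixed i, the pair (π(i), π(i+1)) is a uniformly random ordered pair of distinct values from {1, …, 280}; by symmetry P[π(i) > π(i+1)] = 1/2.
By linearity: E[X] = 279 · (1/2) = (280 − 1) · (1/2) = 279/2 ≈ 139.500.

E[X] = 279/2 = 139.500.


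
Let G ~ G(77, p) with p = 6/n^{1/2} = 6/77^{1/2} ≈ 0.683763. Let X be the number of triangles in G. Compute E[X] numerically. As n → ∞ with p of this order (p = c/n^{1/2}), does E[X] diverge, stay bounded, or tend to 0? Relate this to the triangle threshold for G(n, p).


Number of potential triangles: C(77, 3) = 73150.
Each occurs with probability p³ ≈ (0.683763)³ ≈ 3.19681617e-01.
By linearity: E[X] = C(77, 3)·p³ ≈ 73150 · 3.19681617e-01 ≈ 23384.710290.
Since α = 1/2 < 1, p = c/n^{1/2} ≫ 1/n is above the triangle threshold p ~ 1/n. Asymptotically E[X] ~ (c³/6)·n^{3(1−α)} = (6³/6)·n^{1.5} → ∞; triangles are abundant w.h.p.

E[X] ≈ 23384.710290; in regime p = Θ(1/n^{1/2}) E[X] diverges (above the triangle threshold p ~ 1/n).


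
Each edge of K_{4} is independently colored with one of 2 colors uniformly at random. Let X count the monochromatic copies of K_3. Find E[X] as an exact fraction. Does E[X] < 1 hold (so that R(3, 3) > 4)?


E[X] = C(4, 3) · 2^{1 − 3} = 4 · 2^{−2} = 4/4.
As a reduced fraction: E[X] = 1 ≈ 1.00000.
Is E[X] < 1? NO.
Since E[X] ≥ 1, the first-moment bound is inconclusive at n = 4; it does NOT by itself certify R(3, 3) > 4.

E[X] = 1 ≈ 1.00000; E[X] ≥ 1; first-moment method inconclusive here.


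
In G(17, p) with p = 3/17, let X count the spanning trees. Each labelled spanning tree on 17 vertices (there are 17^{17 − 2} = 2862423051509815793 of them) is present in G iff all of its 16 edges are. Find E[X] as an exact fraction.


K_17 has 17^{17 − 2} = 2862423051509815793 labelled spanning trees.
For each such spanning tree H, let X_H = 1 if all 16 edges of H are present in G. Then P[X_H = 1] = p^{16} = (3/17)^{16} = 43046721/48661191875666868481.
Summing the indicators: E[X] = Σ_H E[X_H] = 2862423051509815793 · p^{16} = 2862423051509815793 · 43046721/48661191875666868481 = 43046721/17.
Numerically: E[X] ≈ 2.532e+06.

E[X] = 2862423051509815793 · (3/17)^{16} = 43046721/17 ≈ 2.532e+06.


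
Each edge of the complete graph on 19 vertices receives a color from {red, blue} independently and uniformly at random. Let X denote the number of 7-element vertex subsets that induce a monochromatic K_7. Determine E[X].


Let X = Σ_S X_S over the C(19, 7) = 50388 subsets S of size 7, where X_S = 1 if the K_7 on S is monochromatic.
For a fixed S, the K_7 on S has C(7, 2) = 21 edges. P[all 21 edges red] = (1/2)^21, and likewise for blue, so P[monochromatic] = 2·(1/2)^21 = 2^{1 − 21} = 1/1048576.
By linearity: E[X] = C(19, 7) · 2^{1 − 21} = 50388 · 1/1048576 = 12597/262144.
Numerically: E[X] ≈ 0.0481.

E[X] = C(19,7)·2^(1−C(7,2)) = 12597/262144 ≈ 0.0481.


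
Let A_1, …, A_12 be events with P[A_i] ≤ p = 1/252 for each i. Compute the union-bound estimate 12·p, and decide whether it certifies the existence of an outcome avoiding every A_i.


Union bound: P[∪_{i=1}^{12} A_i] ≤ Σ_i P[A_i] ≤ 12·p = 12·(1/252) = 1/21.
Numerically: 1/21 ≈ 0.0476190.
Is 1/21 < 1? YES.
Since P[∪ A_i] ≤ 1/21 < 1, the complement has P[∩ A_i^c] ≥ 1 − 1/21 = 20/21 > 0, so some outcome avoids every A_i.

12·p = 1/21 ≈ 0.0476190; existence CERTIFIED by the union bound.


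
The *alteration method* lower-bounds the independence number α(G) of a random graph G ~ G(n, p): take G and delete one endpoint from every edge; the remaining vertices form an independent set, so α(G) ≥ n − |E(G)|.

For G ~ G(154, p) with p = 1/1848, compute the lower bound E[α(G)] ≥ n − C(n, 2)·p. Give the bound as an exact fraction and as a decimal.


E[|E(G)|] = C(154, 2)·p = 11781 · (1/1848) = 51/8.
E[α(G)] ≥ n − E[|E(G)|] = 154 − 51/8 = 1181/8.
Numerically: ≈ 147.6250.
(This is only a lower bound; the true E[α(G)] may be larger.)

E[α(G)] ≥ 1181/8 ≈ 147.6250.


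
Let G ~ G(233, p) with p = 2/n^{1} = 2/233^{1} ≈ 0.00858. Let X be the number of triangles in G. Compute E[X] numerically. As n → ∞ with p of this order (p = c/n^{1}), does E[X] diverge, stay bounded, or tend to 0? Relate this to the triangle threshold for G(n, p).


Number of potential triangles: C(233, 3) = 2081156.
Each occurs with probability p³ ≈ (0.00858)³ ≈ 6.32444e-07.
By linearity: E[X] = C(233, 3)·p³ ≈ 2081156 · 6.32444e-07 ≈ 1.316.
Here α = 1, so p = 2/n is exactly at the triangle threshold p ~ 1/n. Asymptotically E[X] → c³/6 = 2³/6 = 4/3 ≈ 1.333, a bounded constant. In this regime the triangle count is asymptotically Poisson(c³/6).

E[X] ≈ 1.316; in regime p = Θ(1/n^{1}) E[X] stays bounded (at the triangle threshold p ~ 1/n).


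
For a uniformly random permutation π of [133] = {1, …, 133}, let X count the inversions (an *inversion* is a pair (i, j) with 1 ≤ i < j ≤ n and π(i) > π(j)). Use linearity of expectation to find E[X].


Write X = Σ X_I over the C(133, 2) = 8778 pairs i < j, with X_I the indicator of one inversion.
There are 8778 indicators.
For each fixed pair i < j, the values π(i) and π(j) are two distinct elements of {1, …, 133} in uniformly random order; by symmetry P[π(i) > π(j)] = 1/2.
By linearity: E[X] = 8778 · (1/2) = C(133, 2) · (1/2) = 8778/2 = 4389 ≈ 4389.0000.

E[X] = 4389 = 4389.0000.


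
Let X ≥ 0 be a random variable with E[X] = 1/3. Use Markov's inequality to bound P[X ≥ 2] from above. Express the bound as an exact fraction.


μ = E[X] = 1/3, a = 2.
Markov: P[X ≥ 2] ≤ μ/a = (1/3)/2 = 1/6.
Numerically: ≈ 0.16667.
(Since a = 2 > μ = 0.33333, the bound 1/6 is < 1 and informative.)

P[X ≥ 2] ≤ 1/6 ≈ 0.16667.


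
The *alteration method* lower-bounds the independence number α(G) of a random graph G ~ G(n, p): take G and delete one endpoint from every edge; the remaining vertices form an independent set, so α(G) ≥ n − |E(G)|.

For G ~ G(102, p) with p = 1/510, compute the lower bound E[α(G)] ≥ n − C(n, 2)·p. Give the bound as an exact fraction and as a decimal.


E[|E(G)|] = C(102, 2)·p = 5151 · (1/510) = 101/10.
E[α(G)] ≥ n − E[|E(G)|] = 102 − 101/10 = 919/10.
Numerically: ≈ 91.90000.
(This is only a lower bound; the true E[α(G)] may be larger.)

E[α(G)] ≥ 919/10 ≈ 91.90000.


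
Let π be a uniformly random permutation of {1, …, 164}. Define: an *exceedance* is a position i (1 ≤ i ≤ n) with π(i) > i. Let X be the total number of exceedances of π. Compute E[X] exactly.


Write X = Σ_{i=1}^{164} X_i, where X_i = 1_{π(i) > i}.
For each fixed i, π(i) is uniform over {1, …, 164} (marginal of a uniform permutation), so P[π(i) > i] = (n − i)/n. Summing: Σ_{i=1}^{164} (n − i)/n = (0 + 1 + … + 163)/164 = 164(164 − 1)/(2·164) = (164 − 1)/2.
Hence E[X] = Σ_{i=1}^{164} (164 − i)/164 = 163/2 ≈ 81.500.

E[X] = 163/2 = 81.500.


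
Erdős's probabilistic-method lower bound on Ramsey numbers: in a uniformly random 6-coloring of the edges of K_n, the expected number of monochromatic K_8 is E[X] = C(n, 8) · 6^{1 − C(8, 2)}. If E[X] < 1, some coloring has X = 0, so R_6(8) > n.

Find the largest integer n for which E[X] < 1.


We need C(n, 8) · 6^{1 − 28} < 1, i.e. C(n, 8) < 6^{28 − 1} = 1023490369077469249536.
Check values of n near the boundary:
  n = 1591: C(1591, 8) = 1000427749141189953870; 1000427749141189953870 < 1023490369077469249536? YES
  n = 1592: C(1592, 8) = 1005480414540892933435; 1005480414540892933435 < 1023490369077469249536? YES
  n = 1593: C(1593, 8) = 1010555394551193970323; 1010555394551193970323 < 1023490369077469249536? YES
  n = 1594: C(1594, 8) = 1015652773590544255167; 1015652773590544255167 < 1023490369077469249536? YES
  n = 1595: C(1595, 8) = 1020772636343363633895; 1020772636343363633895 < 1023490369077469249536? YES
  n = 1596: C(1596, 8) = 1025915067760710553965; 1025915067760710553965 < 1023490369077469249536? NO
The largest n with C(n, 8) < 1023490369077469249536 is n = 1595 (where E[X] = 113419181815929292655/113721152119718805504 ≈ 0.9973). Hence R_6(8) > 1595, i.e. R_6(8) ≥ 1596.

Largest n = 1595; hence R_6(8) > 1595.


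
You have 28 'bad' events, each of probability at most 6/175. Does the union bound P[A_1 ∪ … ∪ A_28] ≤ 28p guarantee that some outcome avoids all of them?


Union bound: P[∪_{i=1}^{28} A_i] ≤ Σ_i P[A_i] ≤ 28·p = 28·(6/175) = 24/25.
Numerically: 24/25 ≈ 0.960.
Is 24/25 < 1? YES.
Since P[∪ A_i] ≤ 24/25 < 1, the complement has P[∩ A_i^c] ≥ 1 − 24/25 = 1/25 > 0, so some outcome avoids every A_i.

28·p = 24/25 ≈ 0.960; existence CERTIFIED by the union bound.


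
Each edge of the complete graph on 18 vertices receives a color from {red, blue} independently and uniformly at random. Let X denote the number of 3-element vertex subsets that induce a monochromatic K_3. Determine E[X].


Let X = Σ_S X_S over the C(18, 3) = 816 subsets S of size 3, where X_S = 1 if the K_3 on S is monochromatic.
For a fixed S, the K_3 on S has C(3, 2) = 3 edges. P[all 3 edges red] = (1/2)^3, and likewise for blue, so P[monochromatic] = 2·(1/2)^3 = 2^{1 − 3} = 1/4.
Summing: E[X] = C(18, 3) · 2^{1 − 3} = 816 · 1/4 = 204.
Numerically: E[X] ≈ 204.00000.

E[X] = C(18,3)·2^(1−C(3,2)) = 204 ≈ 204.00000.


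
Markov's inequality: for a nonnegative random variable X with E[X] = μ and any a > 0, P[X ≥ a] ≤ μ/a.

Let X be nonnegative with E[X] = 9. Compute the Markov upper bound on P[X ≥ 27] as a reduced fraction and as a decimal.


μ = E[X] = 9, a = 27.
Markov: P[X ≥ 27] ≤ μ/a = (9)/27 = 1/3.
Numerically: ≈ 0.33333.
(Since a = 27 > μ = 9.00000, the bound 1/3 is < 1 and informative.)

P[X ≥ 27] ≤ 1/3 ≈ 0.33333.


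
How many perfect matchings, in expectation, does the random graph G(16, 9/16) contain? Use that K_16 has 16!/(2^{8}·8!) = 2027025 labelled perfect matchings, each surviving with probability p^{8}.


K_16 has 16!/(2^{8}·8!) = 2027025 labelled perfect matchings.
For each such perfect matching H, let X_H = 1 if all 8 edges of H are present in G. Then P[X_H = 1] = p^{8} = (9/16)^{8} = 43046721/4294967296.
By linearity: E[X] = Σ_H E[X_H] = 2027025 · p^{8} = 2027025 · 43046721/4294967296 = 87256779635025/4294967296.
Numerically: E[X] ≈ 2.03e+04.

E[X] = 2027025 · (9/16)^{8} = 87256779635025/4294967296 ≈ 2.03e+04.


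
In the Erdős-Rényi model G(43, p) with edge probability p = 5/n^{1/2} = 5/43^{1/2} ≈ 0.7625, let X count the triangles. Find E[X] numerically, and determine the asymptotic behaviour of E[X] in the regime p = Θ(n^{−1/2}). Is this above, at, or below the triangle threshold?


Number of potential triangles: C(43, 3) = 12341.
Each occurs with probability p³ ≈ (0.7625)³ ≈ 4.433098e-01.
By linearity: E[X] = C(43, 3)·p³ ≈ 12341 · 4.433098e-01 ≈ 5470.8862.
Since α = 1/2 < 1, p = c/n^{1/2} ≫ 1/n is above the triangle threshold p ~ 1/n. Asymptotically E[X] ~ (c³/6)·n^{3(1−α)} = (5³/6)·n^{1.5} → ∞; triangles are abundant w.h.p.

E[X] ≈ 5470.8862; in regime p = Θ(1/n^{1/2}) E[X] diverges (above the triangle threshold p ~ 1/n).


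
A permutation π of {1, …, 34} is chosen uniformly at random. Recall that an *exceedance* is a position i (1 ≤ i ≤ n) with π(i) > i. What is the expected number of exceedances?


Write X = Σ_{i=1}^{34} X_i, where X_i = 1_{π(i) > i}.
For each fixed i, π(i) is uniform over {1, …, 34} (marginal of a uniform permutation), so P[π(i) > i] = (n − i)/n. Summing: Σ_{i=1}^{34} (n − i)/n = (0 + 1 + … + 33)/34 = 34(34 − 1)/(2·34) = (34 − 1)/2.
Hence E[X] = Σ_{i=1}^{34} (34 − i)/34 = 33/2 ≈ 16.500.

E[X] = 33/2 = 16.500.


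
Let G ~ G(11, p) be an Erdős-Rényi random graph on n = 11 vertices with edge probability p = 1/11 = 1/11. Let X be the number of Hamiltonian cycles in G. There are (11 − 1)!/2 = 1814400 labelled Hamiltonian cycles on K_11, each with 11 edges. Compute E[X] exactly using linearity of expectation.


K_11 has (11 − 1)!/2 = 1814400 labelled Hamiltonian cycles.
For each such Hamiltonian cycle H, let X_H = 1 if all 11 edges of H are present in G. Then P[X_H = 1] = p^{11} = (1/11)^{11} = 1/285311670611.
By linearity: E[X] = Σ_H E[X_H] = 1814400 · p^{11} = 1814400 · 1/285311670611 = 1814400/285311670611.
Numerically: E[X] ≈ 6.3594e-06.

E[X] = 1814400 · (1/11)^{11} = 1814400/285311670611 ≈ 6.3594e-06.


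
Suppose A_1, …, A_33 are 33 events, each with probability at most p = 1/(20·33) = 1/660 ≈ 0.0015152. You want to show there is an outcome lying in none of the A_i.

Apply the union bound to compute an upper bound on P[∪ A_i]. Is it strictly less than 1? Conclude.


Union bound: P[∪_{i=1}^{33} A_i] ≤ Σ_i P[A_i] ≤ 33·p = 33·(1/660) = 1/20.
Numerically: 1/20 ≈ 0.0500000.
Is 1/20 < 1? YES.
Since P[∪ A_i] ≤ 1/20 < 1, the complement has P[∩ A_i^c] ≥ 1 − 1/20 = 19/20 > 0, so some outcome avoids every A_i.

33·p = 1/20 ≈ 0.0500000; existence CERTIFIED by the union bound.


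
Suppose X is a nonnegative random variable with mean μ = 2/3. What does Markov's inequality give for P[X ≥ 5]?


μ = E[X] = 2/3, a = 5.
Markov: P[X ≥ 5] ≤ μ/a = (2/3)/5 = 2/15.
Numerically: ≈ 0.1333.
(Since a = 5 > μ = 0.6667, the bound 2/15 is < 1 and informative.)

P[X ≥ 5] ≤ 2/15 ≈ 0.1333.


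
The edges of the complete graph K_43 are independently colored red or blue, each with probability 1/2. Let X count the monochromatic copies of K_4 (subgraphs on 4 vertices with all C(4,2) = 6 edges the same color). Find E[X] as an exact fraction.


Let X = Σ_S X_S over the C(43, 4) = 123410 subsets S of size 4, where X_S = 1 if the K_4 on S is monochromatic.
For a fixed S, the K_4 on S has C(4, 2) = 6 edges. P[all 6 edges red] = (1/2)^6, and likewise for blue, so P[monochromatic] = 2·(1/2)^6 = 2^{1 − 6} = 1/32.
Summing: E[X] = C(43, 4) · 2^{1 − 6} = 123410 · 1/32 = 61705/16.
Numerically: E[X] ≈ 3856.5625.

E[X] = C(43,4)·2^(1−C(4,2)) = 61705/16 ≈ 3856.5625.


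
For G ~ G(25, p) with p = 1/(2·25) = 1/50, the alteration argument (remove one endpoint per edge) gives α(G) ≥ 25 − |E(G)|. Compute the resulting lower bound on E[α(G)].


E[|E(G)|] = C(25, 2)·p = 300 · (1/50) = 6.
E[α(G)] ≥ n − E[|E(G)|] = 25 − 6 = 19.
Numerically: ≈ 19.000000.
(This is only a lower bound; the true E[α(G)] may be larger.)

E[α(G)] ≥ 19 ≈ 19.000000.


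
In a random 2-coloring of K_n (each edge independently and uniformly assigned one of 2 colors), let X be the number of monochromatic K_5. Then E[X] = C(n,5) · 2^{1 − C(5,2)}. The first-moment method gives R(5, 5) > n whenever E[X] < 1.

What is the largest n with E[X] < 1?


We need C(n, 5) · 2^{1 − 10} < 1, i.e. C(n, 5) < 2^{10 − 1} = 512.
Check values of n near the boundary:
  n = 5: C(5, 5) = 1; 1 < 512? YES
  n = 6: C(6, 5) = 6; 6 < 512? YES
  n = 7: C(7, 5) = 21; 21 < 512? YES
  n = 8: C(8, 5) = 56; 56 < 512? YES
  n = 9: C(9, 5) = 126; 126 < 512? YES
  n = 10: C(10, 5) = 252; 252 < 512? YES
  n = 11: C(11, 5) = 462; 462 < 512? YES
  n = 12: C(12, 5) = 792; 792 < 512? NO
  n = 13: C(13, 5) = 1287; 1287 < 512? NO
  n = 14: C(14, 5) = 2002; 2002 < 512? NO
The largest n with C(n, 5) < 512 is n = 11 (where E[X] = 231/256 ≈ 0.902344). Hence R(5, 5) > 11, i.e. R(5, 5) ≥ 12.

Largest n = 11; hence R(5, 5) > 11.


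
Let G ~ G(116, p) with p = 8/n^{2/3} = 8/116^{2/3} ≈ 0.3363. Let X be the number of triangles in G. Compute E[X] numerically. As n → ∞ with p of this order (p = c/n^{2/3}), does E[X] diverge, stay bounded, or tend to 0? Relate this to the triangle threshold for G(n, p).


Number of potential triangles: C(116, 3) = 253460.
Each occurs with probability p³ ≈ (0.3363)³ ≈ 3.804994e-02.
By linearity: E[X] = C(116, 3)·p³ ≈ 253460 · 3.804994e-02 ≈ 9644.1379.
Since α = 2/3 < 1, p = c/n^{2/3} ≫ 1/n is above the triangle threshold p ~ 1/n. Asymptotically E[X] ~ (c³/6)·n^{3(1−α)} = (8³/6)·n^{1} → ∞; triangles are abundant w.h.p.

E[X] ≈ 9644.1379; in regime p = Θ(1/n^{2/3}) E[X] diverges (above the triangle threshold p ~ 1/n).


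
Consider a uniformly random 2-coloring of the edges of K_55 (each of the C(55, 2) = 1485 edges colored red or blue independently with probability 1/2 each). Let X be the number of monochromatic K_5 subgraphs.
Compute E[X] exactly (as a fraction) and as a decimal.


Let X = Σ_S X_S over the C(55, 5) = 3478761 subsets S of size 5, where X_S = 1 if the K_5 on S is monochromatic.
For a fixed S, the K_5 on S has C(5, 2) = 10 edges. P[all 10 edges red] = (1/2)^10, and likewise for blue, so P[monochromatic] = 2·(1/2)^10 = 2^{1 − 10} = 1/512.
Summing: E[X] = C(55, 5) · 2^{1 − 10} = 3478761 · 1/512 = 3478761/512.
Numerically: E[X] ≈ 6794.4551.

E[X] = C(55,5)·2^(1−C(5,2)) = 3478761/512 ≈ 6794.4551.


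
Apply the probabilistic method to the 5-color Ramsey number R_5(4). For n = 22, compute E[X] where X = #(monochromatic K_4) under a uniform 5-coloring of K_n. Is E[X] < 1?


E[X] = C(22, 4) · 5^{1 − 6} = 7315 · 5^{−5} = 7315/3125.
As a reduced fraction: E[X] = 1463/625 ≈ 2.3408000.
Is E[X] < 1? NO.
Since E[X] ≥ 1, the first-moment bound is inconclusive at n = 22; it does NOT by itself certify R_5(4) > 22.

E[X] = 1463/625 ≈ 2.3408000; E[X] ≥ 1; first-moment method inconclusive here.


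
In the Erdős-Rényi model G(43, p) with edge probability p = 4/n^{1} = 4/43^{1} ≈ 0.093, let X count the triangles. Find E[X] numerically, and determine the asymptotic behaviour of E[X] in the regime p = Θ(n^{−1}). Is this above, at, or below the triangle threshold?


Number of potential triangles: C(43, 3) = 12341.
Each occurs with probability p³ ≈ (0.093)³ ≈ 8.04961e-04.
By linearity: E[X] = C(43, 3)·p³ ≈ 12341 · 8.04961e-04 ≈ 9.934.
Here α = 1, so p = 4/n is exactly at the triangle threshold p ~ 1/n. Asymptotically E[X] → c³/6 = 4³/6 = 32/3 ≈ 10.667, a bounded constant. In this regime the triangle count is asymptotically Poisson(c³/6).

E[X] ≈ 9.934; in regime p = Θ(1/n^{1}) E[X] stays bounded (at the triangle threshold p ~ 1/n).
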